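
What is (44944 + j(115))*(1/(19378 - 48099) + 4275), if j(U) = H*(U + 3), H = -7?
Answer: 5416908364332/28721 ≈ 1.8860e+8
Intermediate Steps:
j(U) = -21 - 7*U (j(U) = -7*(U + 3) = -7*(3 + U) = -21 - 7*U)
(44944 + j(115))*(1/(19378 - 48099) + 4275) = (44944 + (-21 - 7*115))*(1/(19378 - 48099) + 4275) = (44944 + (-21 - 805))*(1/(-28721) + 4275) = (44944 - 826)*(-1/28721 + 4275) = 44118*(122782274/28721) = 5416908364332/28721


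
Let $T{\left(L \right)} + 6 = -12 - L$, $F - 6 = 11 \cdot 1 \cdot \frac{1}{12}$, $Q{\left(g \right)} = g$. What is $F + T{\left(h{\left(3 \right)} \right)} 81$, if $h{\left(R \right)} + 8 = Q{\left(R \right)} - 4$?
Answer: $- \frac{8665}{12} \approx -722.08$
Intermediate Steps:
$F = \frac{83}{12}$ ($F = 6 + 11 \cdot 1 \cdot \frac{1}{12} = 6 + 11 \cdot \frac{1}{12} = 6 + \frac{11}{12} = \frac{83}{12} \approx 6.9167$)
$h{\left(R \right)} = -12 + R$ ($h{\left(R \right)} = -8 + \left(R - 4\right) = -8 + \left(-4 + R\right) = -12 + R$)
$T{\left(L \right)} = -18 - L$ ($T{\left(L \right)} = -6 - \left(12 + L\right) = -18 - L$)
$F + T{\left(h{\left(3 \right)} \right)} 81 = \frac{83}{12} + \left(-18 - \left(-12 + 3\right)\right) 81 = \frac{83}{12} + \left(-18 - -9\right) 81 = \frac{83}{12} + \left(-18 + 9\right) 81 = \frac{83}{12} - 729 = - \frac{8665}{12}$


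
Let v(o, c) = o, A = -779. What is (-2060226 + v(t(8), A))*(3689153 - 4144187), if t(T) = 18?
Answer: 937464687072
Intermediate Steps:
(-2060226 + v(t(8), A))*(3689153 - 4144187) = (-2060226 + 18)*(3689153 - 4144187) = -2060208*(-455034) = 937464687072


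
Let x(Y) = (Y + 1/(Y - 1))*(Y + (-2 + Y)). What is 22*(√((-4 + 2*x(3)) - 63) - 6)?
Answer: -132 + 22*I*√39 ≈ -132.0 + 137.39*I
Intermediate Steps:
x(Y) = (-2 + 2*Y)*(Y + 1/(-1 + Y)) (x(Y) = (Y + 1/(-1 + Y))*(-2 + 2*Y) = (-2 + 2*Y)*(Y + 1/(-1 + Y)))
22*(√((-4 + 2*x(3)) - 63) - 6) = 22*(√((-4 + 2*(2 - 2*3 + 2*3²)) - 63) - 6) = 22*(√((-4 + 2*(2 - 6 + 2*9)) - 63) - 6) = 22*(√((-4 + 2*(2 - 6 + 18)) - 63) - 6) = 22*(√((-4 + 2*14) - 63) - 6) = 22*(√((-4 + 28) - 63) - 6) = 22*(√(24 - 63) - 6) = 22*(√(-39) - 6) = 22*(I*√39 - 6) = 22*(-6 + I*√39) = -132 + 22*I*√39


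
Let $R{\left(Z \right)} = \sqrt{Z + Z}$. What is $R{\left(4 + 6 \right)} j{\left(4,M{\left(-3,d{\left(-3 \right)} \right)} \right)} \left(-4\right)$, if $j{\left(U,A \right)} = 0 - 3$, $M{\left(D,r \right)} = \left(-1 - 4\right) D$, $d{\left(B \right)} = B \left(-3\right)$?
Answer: $24 \sqrt{5} \approx 53.666$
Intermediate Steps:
$d{\left(B \right)} = - 3 B$
$R{\left(Z \right)} = \sqrt{2} \sqrt{Z}$ ($R{\left(Z \right)} = \sqrt{2 Z} = \sqrt{2} \sqrt{Z}$)
$M{\left(D,r \right)} = - 5 D$
$j{\left(U,A \right)} = -3$ ($j{\left(U,A \right)} = 0 - 3 = -3$)
$R{\left(4 + 6 \right)} j{\left(4,M{\left(-3,d{\left(-3 \right)} \right)} \right)} \left(-4\right) = \sqrt{2} \sqrt{4 + 6} \left(-3\right) \left(-4\right) = \sqrt{2} \sqrt{10} \left(-3\right) \left(-4\right) = 2 \sqrt{5} \left(-3\right) \left(-4\right) = - 6 \sqrt{5} \left(-4\right) = 24 \sqrt{5}$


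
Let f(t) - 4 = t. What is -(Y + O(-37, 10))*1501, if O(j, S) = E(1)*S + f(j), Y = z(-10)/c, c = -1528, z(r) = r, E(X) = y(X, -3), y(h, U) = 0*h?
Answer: 37835707/764 ≈ 49523.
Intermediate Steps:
y(h, U) = 0
E(X) = 0
f(t) = 4 + t
Y = 5/764 (Y = -10/(-1528) = -10*(-1/1528) = 5/764 ≈ 0.0065445)
O(j, S) = 4 + j (O(j, S) = 0*S + (4 + j) = 0 + (4 + j) = 4 + j)
-(Y + O(-37, 10))*1501 = -(5/764 + (4 - 37))*1501 = -(5/764 - 33)*1501 = -(-25207)*1501/764 = -1*(-37835707/764) = 37835707/764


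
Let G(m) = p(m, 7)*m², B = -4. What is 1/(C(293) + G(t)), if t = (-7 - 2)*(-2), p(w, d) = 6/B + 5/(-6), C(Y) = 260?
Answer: -1/496 ≈ -0.0020161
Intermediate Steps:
p(w, d) = -7/3 (p(w, d) = 6/(-4) + 5/(-6) = 6*(-¼) + 5*(-⅙) = -3/2 - ⅚ = -7/3)
t = 18 (t = -9*(-2) = 18)
G(m) = -7*m²/3
1/(C(293) + G(t)) = 1/(260 - 7/3*18²) = 1/(260 - 7/3*324) = 1/(260 - 756) = 1/(-496) = -1/496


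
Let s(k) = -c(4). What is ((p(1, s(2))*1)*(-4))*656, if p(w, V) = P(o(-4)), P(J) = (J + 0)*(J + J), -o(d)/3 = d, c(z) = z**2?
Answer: -755712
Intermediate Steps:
s(k) = -16 (s(k) = -1*4**2 = -1*16 = -16)
o(d) = -3*d
P(J) = 2*J**2 (P(J) = J*(2*J) = 2*J**2)
p(w, V) = 288 (p(w, V) = 2*(-3*(-4))**2 = 2*12**2 = 2*144 = 288)
((p(1, s(2))*1)*(-4))*656 = ((288*1)*(-4))*656 = (288*(-4))*656 = -1152*656 = -755712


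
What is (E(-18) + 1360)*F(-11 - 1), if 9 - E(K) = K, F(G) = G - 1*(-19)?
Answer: 9709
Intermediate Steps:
F(G) = 19 + G (F(G) = G + 19 = 19 + G)
E(K) = 9 - K
(E(-18) + 1360)*F(-11 - 1) = ((9 - 1*(-18)) + 1360)*(19 + (-11 - 1)) = ((9 + 18) + 1360)*(19 - 12) = (27 + 1360)*7 = 1387*7 = 9709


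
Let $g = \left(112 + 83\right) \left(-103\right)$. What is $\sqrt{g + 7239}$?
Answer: $i \sqrt{12846} \approx 113.34 i$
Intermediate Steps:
$g = -20085$ ($g = 195 \left(-103\right) = -20085$)
$\sqrt{g + 7239} = \sqrt{-20085 + 7239} = \sqrt{-12846} = i \sqrt{12846}$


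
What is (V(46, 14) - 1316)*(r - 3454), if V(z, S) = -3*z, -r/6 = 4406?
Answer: 43460060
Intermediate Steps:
r = -26436 (r = -6*4406 = -26436)
(V(46, 14) - 1316)*(r - 3454) = (-3*46 - 1316)*(-26436 - 3454) = (-138 - 1316)*(-29890) = -1454*(-29890) = 43460060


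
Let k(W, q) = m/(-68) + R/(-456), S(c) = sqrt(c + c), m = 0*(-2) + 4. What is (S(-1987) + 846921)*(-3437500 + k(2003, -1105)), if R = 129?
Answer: -7522776530331243/2584 - 8882500883*I*sqrt(3974)/2584 ≈ -2.9113e+12 - 2.167e+8*I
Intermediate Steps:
m = 4 (m = 0 + 4 = 4)
S(c) = sqrt(2)*sqrt(c) (S(c) = sqrt(2*c) = sqrt(2)*sqrt(c))
k(W, q) = -883/2584 (k(W, q) = 4/(-68) + 129/(-456) = 4*(-1/68) + 129*(-1/456) = -1/17 - 43/152 = -883/2584)
(S(-1987) + 846921)*(-3437500 + k(2003, -1105)) = (sqrt(2)*sqrt(-1987) + 846921)*(-3437500 - 883/2584) = (sqrt(2)*(I*sqrt(1987)) + 846921)*(-8882500883/2584) = (I*sqrt(3974) + 846921)*(-8882500883/2584) = (846921 + I*sqrt(3974))*(-8882500883/2584) = -7522776530331243/2584 - 8882500883*I*sqrt(3974)/2584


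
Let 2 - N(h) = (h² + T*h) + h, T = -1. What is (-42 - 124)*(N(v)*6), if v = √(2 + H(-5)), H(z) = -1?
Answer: -996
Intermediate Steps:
v = 1 (v = √(2 - 1) = √1 = 1)
N(h) = 2 - h² (N(h) = 2 - ((h² - h) + h) = 2 - h²)
(-42 - 124)*(N(v)*6) = (-42 - 124)*((2 - 1*1²)*6) = -166*(2 - 1*1)*6 = -166*(2 - 1)*6 = -166*6 = -996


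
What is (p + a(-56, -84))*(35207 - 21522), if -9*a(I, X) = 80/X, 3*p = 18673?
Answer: 2299899145/27 ≈ 8.5181e+7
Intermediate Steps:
p = 18673/3 (p = (⅓)*18673 = 18673/3 ≈ 6224.3)
a(I, X) = -80/(9*X)
(p + a(-56, -84))*(35207 - 21522) = (18673/3 - 80/9/(-84))*(35207 - 21522) = (18673/3 - 80/9*(-1/84))*13685 = (18673/3 + 20/189)*13685 = (1176419/189)*13685 = 2299899145/27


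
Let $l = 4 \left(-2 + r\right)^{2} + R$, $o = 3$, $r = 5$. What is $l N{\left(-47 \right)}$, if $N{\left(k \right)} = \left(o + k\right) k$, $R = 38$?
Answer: $153032$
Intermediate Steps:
$l = 74$ ($l = 4 \left(-2 + 5\right)^{2} + 38 = 4 \cdot 3^{2} + 38 = 4 \cdot 9 + 38 = 36 + 38 = 74$)
$N{\left(k \right)} = k \left(3 + k\right)$ ($N{\left(k \right)} = \left(3 + k\right) k = k \left(3 + k\right)$)
$l N{\left(-47 \right)} = 74 \left(- 47 \left(3 - 47\right)\right) = 74 \left(\left(-47\right) \left(-44\right)\right) = 74 \cdot 2068 = 153032$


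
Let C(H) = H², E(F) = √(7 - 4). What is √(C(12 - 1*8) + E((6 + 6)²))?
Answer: √(16 + √3) ≈ 4.2109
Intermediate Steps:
E(F) = √3
√(C(12 - 1*8) + E((6 + 6)²)) = √((12 - 1*8)² + √3) = √((12 - 8)² + √3) = √(4² + √3) = √(16 + √3)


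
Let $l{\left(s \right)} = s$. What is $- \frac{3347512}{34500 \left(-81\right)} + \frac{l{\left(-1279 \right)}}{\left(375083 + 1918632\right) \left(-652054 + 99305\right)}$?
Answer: $\frac{9226388367541627}{7702180685650125} \approx 1.1979$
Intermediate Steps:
$- \frac{3347512}{34500 \left(-81\right)} + \frac{l{\left(-1279 \right)}}{\left(375083 + 1918632\right) \left(-652054 + 99305\right)} = - \frac{3347512}{34500 \left(-81\right)} - \frac{1279}{\left(375083 + 1918632\right) \left(-652054 + 99305\right)} = - \frac{3347512}{-2794500} - \frac{1279}{2293715 \left(-552749\right)} = \left(-3347512\right) \left(- \frac{1}{2794500}\right) - \frac{1279}{-1267848672535} = \frac{36386}{30375} - - \frac{1279}{1267848672535} = \frac{36386}{30375} + \frac{1279}{1267848672535} = \frac{9226388367541627}{7702180685650125}$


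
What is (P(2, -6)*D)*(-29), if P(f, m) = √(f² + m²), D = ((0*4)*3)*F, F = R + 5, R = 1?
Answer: 0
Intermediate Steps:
F = 6 (F = 1 + 5 = 6)
D = 0 (D = ((0*4)*3)*6 = (0*3)*6 = 0*6 = 0)
(P(2, -6)*D)*(-29) = (√(2² + (-6)²)*0)*(-29) = (√(4 + 36)*0)*(-29) = (√40*0)*(-29) = ((2*√10)*0)*(-29) = 0*(-29) = 0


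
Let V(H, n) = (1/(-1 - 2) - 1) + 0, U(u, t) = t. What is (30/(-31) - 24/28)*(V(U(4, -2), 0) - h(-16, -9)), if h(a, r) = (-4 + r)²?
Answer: 9636/31 ≈ 310.84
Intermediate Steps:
V(H, n) = -4/3 (V(H, n) = (1/(-3) - 1) + 0 = (-⅓ - 1) + 0 = -4/3 + 0 = -4/3)
(30/(-31) - 24/28)*(V(U(4, -2), 0) - h(-16, -9)) = (30/(-31) - 24/28)*(-4/3 - (-4 - 9)²) = (30*(-1/31) - 24*1/28)*(-4/3 - 1*(-13)²) = (-30/31 - 6/7)*(-4/3 - 1*169) = -396*(-4/3 - 169)/217 = -396/217*(-511/3) = 9636/31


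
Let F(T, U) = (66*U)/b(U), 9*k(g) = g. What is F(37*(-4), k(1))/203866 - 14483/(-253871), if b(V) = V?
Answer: 1484673382/25877832643 ≈ 0.057372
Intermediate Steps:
k(g) = g/9
F(T, U) = 66 (F(T, U) = (66*U)/U = 66)
F(37*(-4), k(1))/203866 - 14483/(-253871) = 66/203866 - 14483/(-253871) = 66*(1/203866) - 14483*(-1/253871) = 33/101933 + 14483/253871 = 1484673382/25877832643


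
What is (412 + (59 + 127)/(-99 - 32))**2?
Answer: 2892933796/17161 ≈ 1.6858e+5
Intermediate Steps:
(412 + (59 + 127)/(-99 - 32))**2 = (412 + 186/(-131))**2 = (412 + 186*(-1/131))**2 = (412 - 186/131)**2 = (53786/131)**2 = 2892933796/17161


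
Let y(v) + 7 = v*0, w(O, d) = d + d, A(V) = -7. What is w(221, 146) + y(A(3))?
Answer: 285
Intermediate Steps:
w(O, d) = 2*d
y(v) = -7 (y(v) = -7 + v*0 = -7 + 0 = -7)
w(221, 146) + y(A(3)) = 2*146 - 7 = 292 - 7 = 285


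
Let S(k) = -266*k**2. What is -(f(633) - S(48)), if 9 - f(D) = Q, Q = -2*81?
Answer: -613035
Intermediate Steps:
Q = -162
f(D) = 171 (f(D) = 9 - 1*(-162) = 9 + 162 = 171)
-(f(633) - S(48)) = -(171 - (-266)*48**2) = -(171 - (-266)*2304) = -(171 - 1*(-612864)) = -(171 + 612864) = -1*613035 = -613035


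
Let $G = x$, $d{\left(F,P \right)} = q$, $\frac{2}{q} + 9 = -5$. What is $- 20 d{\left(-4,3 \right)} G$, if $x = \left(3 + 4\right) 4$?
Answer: $80$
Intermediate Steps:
$q = - \frac{1}{7}$ ($q = \frac{2}{-9 - 5} = \frac{2}{-14} = 2 \left(- \frac{1}{14}\right) = - \frac{1}{7} \approx -0.14286$)
$d{\left(F,P \right)} = - \frac{1}{7}$
$x = 28$ ($x = 7 \cdot 4 = 28$)
$G = 28$
$- 20 d{\left(-4,3 \right)} G = \left(-20\right) \left(- \frac{1}{7}\right) 28 = \frac{20}{7} \cdot 28 = 80$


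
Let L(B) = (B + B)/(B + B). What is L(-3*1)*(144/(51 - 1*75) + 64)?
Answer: 58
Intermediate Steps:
L(B) = 1 (L(B) = (2*B)/((2*B)) = (2*B)*(1/(2*B)) = 1)
L(-3*1)*(144/(51 - 1*75) + 64) = 1*(144/(51 - 1*75) + 64) = 1*(144/(51 - 75) + 64) = 1*(144/(-24) + 64) = 1*(144*(-1/24) + 64) = 1*(-6 + 64) = 1*58 = 58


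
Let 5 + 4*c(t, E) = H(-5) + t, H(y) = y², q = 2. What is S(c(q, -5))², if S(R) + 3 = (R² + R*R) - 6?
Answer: 10609/4 ≈ 2652.3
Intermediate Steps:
c(t, E) = 5 + t/4 (c(t, E) = -5/4 + ((-5)² + t)/4 = -5/4 + (25 + t)/4 = -5/4 + (25/4 + t/4) = 5 + t/4)
S(R) = -9 + 2*R² (S(R) = -3 + ((R² + R*R) - 6) = -3 + ((R² + R²) - 6) = -3 + (2*R² - 6) = -3 + (-6 + 2*R²) = -9 + 2*R²)
S(c(q, -5))² = (-9 + 2*(5 + (¼)*2)²)² = (-9 + 2*(5 + ½)²)² = (-9 + 2*(11/2)²)² = (-9 + 2*(121/4))² = (-9 + 121/2)² = (103/2)² = 10609/4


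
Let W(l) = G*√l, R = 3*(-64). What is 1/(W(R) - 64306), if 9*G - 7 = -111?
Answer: -868131/55826378198 + 624*I*√3/27913189099 ≈ -1.5551e-5 + 3.872e-8*I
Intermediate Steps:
G = -104/9 (G = 7/9 + (⅑)*(-111) = 7/9 - 37/3 = -104/9 ≈ -11.556)
R = -192
W(l) = -104*√l/9
1/(W(R) - 64306) = 1/(-832*I*√3/9 - 64306) = 1/(-64306 - 832*I*√3/9)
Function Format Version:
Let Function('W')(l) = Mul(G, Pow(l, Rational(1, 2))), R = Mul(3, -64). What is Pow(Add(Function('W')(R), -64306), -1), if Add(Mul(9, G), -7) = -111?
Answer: Add(Rational(-868131, 55826378198), Mul(Rational(624, 27913189099), I, Pow(3, Rational(1, 2)))) ≈ Add(-1.5551e-5, Mul(3.8720e-8, I))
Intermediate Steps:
G = Rational(-104, 9) (G = Add(Rational(7, 9), Mul(Rational(1, 9), -111)) = Add(Rational(7, 9), Rational(-37, 3)) = Rational(-104, 9) ≈ -11.556)
R = -192
Function('W')(l) = Mul(Rational(-104, 9), Pow(l, Rational(1, 2)))
Pow(Add(Function('W')(R), -64306), -1) = Pow(Add(Mul(Rational(-104, 9), Pow(-192, Rational(1, 2))), -64306), -1) = Pow(Add(Mul(Rational(-104, 9), Mul(8, I, Pow(3, Rational(1, 2)))), -64306), -1) = Pow(Add(Mul(Rational(-832, 9), I, Pow(3, Rational(1, 2))), -64306), -1) = Pow(Add(-64306, Mul(Rational(-832, 9), I, Pow(3, Rational(1, 2)))), -1)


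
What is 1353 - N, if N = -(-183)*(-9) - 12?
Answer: 3012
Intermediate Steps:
N = -1659 (N = -61*27 - 12 = -1647 - 12 = -1659)
1353 - N = 1353 - 1*(-1659) = 1353 + 1659 = 3012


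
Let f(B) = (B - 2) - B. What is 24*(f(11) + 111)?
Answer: 2616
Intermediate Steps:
f(B) = -2 (f(B) = (-2 + B) - B = -2)
24*(f(11) + 111) = 24*(-2 + 111) = 24*109 = 2616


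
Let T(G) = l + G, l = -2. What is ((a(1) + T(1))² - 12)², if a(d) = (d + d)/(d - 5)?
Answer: 1521/16 ≈ 95.063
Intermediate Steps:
a(d) = 2*d/(-5 + d) (a(d) = (2*d)/(-5 + d) = 2*d/(-5 + d))
T(G) = -2 + G
((a(1) + T(1))² - 12)² = ((2*1/(-5 + 1) + (-2 + 1))² - 12)² = ((2*1/(-4) - 1)² - 12)² = ((2*1*(-¼) - 1)² - 12)² = ((-½ - 1)² - 12)² = ((-3/2)² - 12)² = (9/4 - 12)² = (-39/4)² = 1521/16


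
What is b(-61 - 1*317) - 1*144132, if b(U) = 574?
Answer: -143558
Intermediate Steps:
b(-61 - 1*317) - 1*144132 = 574 - 1*144132 = 574 - 144132 = -143558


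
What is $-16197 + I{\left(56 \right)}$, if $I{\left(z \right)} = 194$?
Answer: $-16003$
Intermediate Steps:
$-16197 + I{\left(56 \right)} = -16197 + 194 = -16003$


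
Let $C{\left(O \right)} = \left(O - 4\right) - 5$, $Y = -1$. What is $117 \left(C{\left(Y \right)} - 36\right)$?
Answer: $-5382$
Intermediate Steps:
$C{\left(O \right)} = -9 + O$ ($C{\left(O \right)} = \left(-4 + O\right) - 5 = -9 + O$)
$117 \left(C{\left(Y \right)} - 36\right) = 117 \left(\left(-9 - 1\right) - 36\right) = 117 \left(-10 - 36\right) = 117 \left(-46\right) = -5382$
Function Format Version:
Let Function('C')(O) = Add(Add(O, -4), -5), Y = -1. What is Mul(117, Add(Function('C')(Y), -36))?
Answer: -5382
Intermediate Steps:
Function('C')(O) = Add(-9, O) (Function('C')(O) = Add(Add(-4, O), -5) = Add(-9, O))
Mul(117, Add(Function('C')(Y), -36)) = Mul(117, Add(Add(-9, -1), -36)) = Mul(117, Add(-10, -36)) = Mul(117, -46) = -5382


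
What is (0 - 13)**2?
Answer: 169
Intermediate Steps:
(0 - 13)**2 = (-13)**2 = 169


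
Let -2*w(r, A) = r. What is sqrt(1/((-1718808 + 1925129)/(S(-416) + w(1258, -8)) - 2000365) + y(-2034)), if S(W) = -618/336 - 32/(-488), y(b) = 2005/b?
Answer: I*sqrt(8421053805504414291380042680222)/2922815466640218 ≈ 0.99285*I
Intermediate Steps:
w(r, A) = -r/2
S(W) = -6059/3416 (S(W) = -618*1/336 - 32*(-1/488) = -103/56 + 4/61 = -6059/3416)
sqrt(1/((-1718808 + 1925129)/(S(-416) + w(1258, -8)) - 2000365) + y(-2034)) = sqrt(1/((-1718808 + 1925129)/(-6059/3416 - 1/2*1258) - 2000365) + 2005/(-2034)) = sqrt(1/(206321/(-6059/3416 - 629) - 2000365) + 2005*(-1/2034)) = sqrt(1/(206321/(-2154723/3416) - 2000365) - 2005/2034) = sqrt(1/(206321*(-3416/2154723) - 2000365) - 2005/2034) = sqrt(1/(-704792536/2154723 - 2000365) - 2005/2034) = sqrt(1/(-4310937266431/2154723) - 2005/2034) = sqrt(-2154723/4310937266431 - 2005/2034) = sqrt(-8643433601900737/8768446399920654) = I*sqrt(8421053805504414291380042680222)/2922815466640218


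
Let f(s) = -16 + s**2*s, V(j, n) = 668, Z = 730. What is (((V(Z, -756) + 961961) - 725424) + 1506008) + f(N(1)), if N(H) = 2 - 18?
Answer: 1739101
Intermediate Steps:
N(H) = -16
f(s) = -16 + s**3
(((V(Z, -756) + 961961) - 725424) + 1506008) + f(N(1)) = (((668 + 961961) - 725424) + 1506008) + (-16 + (-16)**3) = ((962629 - 725424) + 1506008) + (-16 - 4096) = (237205 + 1506008) - 4112 = 1743213 - 4112 = 1739101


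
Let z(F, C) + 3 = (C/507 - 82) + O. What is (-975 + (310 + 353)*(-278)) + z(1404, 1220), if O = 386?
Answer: -93787696/507 ≈ -1.8499e+5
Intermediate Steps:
z(F, C) = 301 + C/507 (z(F, C) = -3 + ((C/507 - 82) + 386) = -3 + ((-82 + C/507) + 386) = -3 + (304 + C/507) = 301 + C/507)
(-975 + (310 + 353)*(-278)) + z(1404, 1220) = (-975 + (310 + 353)*(-278)) + (301 + (1/507)*1220) = (-975 + 663*(-278)) + (301 + 1220/507) = (-975 - 184314) + 153827/507 = -185289 + 153827/507 = -93787696/507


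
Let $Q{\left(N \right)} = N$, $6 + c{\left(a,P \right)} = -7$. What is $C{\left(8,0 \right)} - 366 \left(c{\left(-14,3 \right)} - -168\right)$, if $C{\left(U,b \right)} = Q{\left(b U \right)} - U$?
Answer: $-56738$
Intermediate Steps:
$c{\left(a,P \right)} = -13$ ($c{\left(a,P \right)} = -6 - 7 = -13$)
$C{\left(U,b \right)} = - U + U b$ ($C{\left(U,b \right)} = b U - U = U b - U = - U + U b$)
$C{\left(8,0 \right)} - 366 \left(c{\left(-14,3 \right)} - -168\right) = 8 \left(-1 + 0\right) - 366 \left(-13 - -168\right) = 8 \left(-1\right) - 366 \left(-13 + 168\right) = -8 - 56730 = -56738$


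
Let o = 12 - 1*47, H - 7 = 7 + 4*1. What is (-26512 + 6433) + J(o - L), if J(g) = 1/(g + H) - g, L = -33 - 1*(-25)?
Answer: -180469/9 ≈ -20052.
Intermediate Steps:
H = 18 (H = 7 + (7 + 4*1) = 7 + (7 + 4) = 7 + 11 = 18)
L = -8 (L = -33 + 25 = -8)
o = -35 (o = 12 - 47 = -35)
J(g) = 1/(18 + g) - g (J(g) = 1/(g + 18) - g = 1/(18 + g) - g)
(-26512 + 6433) + J(o - L) = (-26512 + 6433) + (1 - (-35 - 1*(-8))**2 - 18*(-35 - 1*(-8)))/(18 + (-35 - 1*(-8))) = -20079 + (1 - (-35 + 8)**2 - 18*(-35 + 8))/(18 + (-35 + 8)) = -20079 + (1 - 1*(-27)**2 - 18*(-27))/(18 - 27) = -20079 + (1 - 1*729 + 486)/(-9) = -20079 - (1 - 729 + 486)/9 = -20079 - 1/9*(-242) = -20079 + 242/9 = -180469/9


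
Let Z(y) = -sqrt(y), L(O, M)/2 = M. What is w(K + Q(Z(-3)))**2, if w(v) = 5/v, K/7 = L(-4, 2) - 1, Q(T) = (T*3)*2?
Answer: 25*I/(9*(28*sqrt(3) + 37*I)) ≈ 0.027621 + 0.036204*I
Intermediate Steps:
L(O, M) = 2*M
Q(T) = 6*T (Q(T) = (3*T)*2 = 6*T)
K = 21 (K = 7*(2*2 - 1) = 7*(4 - 1) = 7*3 = 21)
w(K + Q(Z(-3)))**2 = (5/(21 + 6*(-sqrt(-3))))**2 = (5/(21 + 6*(-I*sqrt(3))))**2 = (5/(21 - 6*I*sqrt(3)))**2 = 25/(21 - 6*I*sqrt(3))**2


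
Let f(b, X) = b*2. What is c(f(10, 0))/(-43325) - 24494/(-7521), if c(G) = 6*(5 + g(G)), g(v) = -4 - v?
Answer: 1062059944/325847325 ≈ 3.2594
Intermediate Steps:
f(b, X) = 2*b
c(G) = 6 - 6*G (c(G) = 6*(5 + (-4 - G)) = 6*(1 - G) = 6 - 6*G)
c(f(10, 0))/(-43325) - 24494/(-7521) = (6 - 12*10)/(-43325) - 24494/(-7521) = (6 - 6*20)*(-1/43325) - 24494*(-1/7521) = (6 - 120)*(-1/43325) + 24494/7521 = -114*(-1/43325) + 24494/7521 = 114/43325 + 24494/7521 = 1062059944/325847325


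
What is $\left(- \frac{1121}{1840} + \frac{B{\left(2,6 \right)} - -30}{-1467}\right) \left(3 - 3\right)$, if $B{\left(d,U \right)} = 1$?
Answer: $0$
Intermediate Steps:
$\left(- \frac{1121}{1840} + \frac{B{\left(2,6 \right)} - -30}{-1467}\right) \left(3 - 3\right) = \left(- \frac{1121}{1840} + \frac{1 - -30}{-1467}\right) \left(3 - 3\right) = \left(\left(-1121\right) \frac{1}{1840} + \left(1 + 30\right) \left(- \frac{1}{1467}\right)\right) 0 = \left(- \frac{1121}{1840} + 31 \left(- \frac{1}{1467}\right)\right) 0 = \left(- \frac{1121}{1840} - \frac{31}{1467}\right) 0 = \left(- \frac{1701547}{2699280}\right) 0 = 0$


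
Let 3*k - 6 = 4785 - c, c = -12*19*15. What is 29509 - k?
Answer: 26772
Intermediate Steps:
c = -3420 (c = -228*15 = -3420)
k = 2737 (k = 2 + (4785 - 1*(-3420))/3 = 2 + (4785 + 3420)/3 = 2 + (⅓)*8205 = 2 + 2735 = 2737)
29509 - k = 29509 - 1*2737 = 29509 - 2737 = 26772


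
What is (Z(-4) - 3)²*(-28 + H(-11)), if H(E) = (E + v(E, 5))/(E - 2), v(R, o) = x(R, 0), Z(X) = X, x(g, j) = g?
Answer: -16758/13 ≈ -1289.1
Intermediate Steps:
v(R, o) = R
H(E) = 2*E/(-2 + E) (H(E) = (E + E)/(E - 2) = (2*E)/(-2 + E) = 2*E/(-2 + E))
(Z(-4) - 3)²*(-28 + H(-11)) = (-4 - 3)²*(-28 + 2*(-11)/(-2 - 11)) = (-7)²*(-28 + 2*(-11)/(-13)) = 49*(-28 + 2*(-11)*(-1/13)) = 49*(-28 + 22/13) = 49*(-342/13) = -16758/13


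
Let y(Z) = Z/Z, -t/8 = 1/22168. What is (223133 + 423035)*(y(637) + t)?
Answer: 1789885360/2771 ≈ 6.4594e+5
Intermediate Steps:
t = -1/2771 (t = -8/22168 = -8*1/22168 = -1/2771 ≈ -0.00036088)
y(Z) = 1
(223133 + 423035)*(y(637) + t) = (223133 + 423035)*(1 - 1/2771) = 646168*(2770/2771) = 1789885360/2771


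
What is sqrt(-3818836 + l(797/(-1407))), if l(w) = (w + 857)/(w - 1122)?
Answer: I*sqrt(9526720175196363138)/1579451 ≈ 1954.2*I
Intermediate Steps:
l(w) = (857 + w)/(-1122 + w)
sqrt(-3818836 + l(797/(-1407))) = sqrt(-3818836 + (857 + 797/(-1407))/(-1122 + 797/(-1407))) = sqrt(-3818836 + (857 + 797*(-1/1407))/(-1122 + 797*(-1/1407))) = sqrt(-3818836 + (857 - 797/1407)/(-1122 - 797/1407)) = sqrt(-3818836 + (1205002/1407)/(-1579451/1407)) = sqrt(-3818836 - 1407/1579451*1205002/1407) = sqrt(-3818836 - 1205002/1579451) = sqrt(-6031665544038/1579451) = I*sqrt(9526720175196363138)/1579451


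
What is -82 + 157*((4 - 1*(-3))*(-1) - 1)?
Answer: -1338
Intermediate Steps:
-82 + 157*((4 - 1*(-3))*(-1) - 1) = -82 + 157*((4 + 3)*(-1) - 1) = -82 + 157*(7*(-1) - 1) = -82 + 157*(-7 - 1) = -82 + 157*(-8) = -82 - 1256 = -1338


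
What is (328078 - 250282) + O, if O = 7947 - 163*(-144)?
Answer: 109215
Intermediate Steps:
O = 31419 (O = 7947 + 23472 = 31419)
(328078 - 250282) + O = (328078 - 250282) + 31419 = 77796 + 31419 = 109215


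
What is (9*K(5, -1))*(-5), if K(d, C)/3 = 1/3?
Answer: -45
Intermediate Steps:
K(d, C) = 1 (K(d, C) = 3/3 = 3*(1/3) = 1)
(9*K(5, -1))*(-5) = (9*1)*(-5) = 9*(-5) = -45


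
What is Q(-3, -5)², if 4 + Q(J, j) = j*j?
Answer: 441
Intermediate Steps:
Q(J, j) = -4 + j² (Q(J, j) = -4 + j*j = -4 + j²)
Q(-3, -5)² = (-4 + (-5)²)² = (-4 + 25)² = 21² = 441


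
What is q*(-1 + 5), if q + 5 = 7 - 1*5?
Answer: -12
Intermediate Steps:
q = -3 (q = -5 + (7 - 1*5) = -5 + (7 - 5) = -5 + 2 = -3)
q*(-1 + 5) = -3*(-1 + 5) = -3*4 = -12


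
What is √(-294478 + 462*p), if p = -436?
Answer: I*√495910 ≈ 704.21*I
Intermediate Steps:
√(-294478 + 462*p) = √(-294478 + 462*(-436)) = √(-294478 - 201432) = √(-495910) = I*√495910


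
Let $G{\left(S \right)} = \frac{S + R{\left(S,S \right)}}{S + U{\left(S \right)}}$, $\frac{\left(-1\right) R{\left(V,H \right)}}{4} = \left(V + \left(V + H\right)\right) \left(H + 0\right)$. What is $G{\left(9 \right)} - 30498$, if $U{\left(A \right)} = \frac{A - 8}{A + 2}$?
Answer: $- \frac{3060393}{100} \approx -30604.0$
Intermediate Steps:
$U{\left(A \right)} = \frac{-8 + A}{2 + A}$
$R{\left(V,H \right)} = - 4 H \left(H + 2 V\right)$ ($R{\left(V,H \right)} = - 4 \left(V + \left(V + H\right)\right) \left(H + 0\right) = - 4 \left(V + \left(H + V\right)\right) H = - 4 \left(H + 2 V\right) H = - 4 H \left(H + 2 V\right)$)
$G{\left(S \right)} = \frac{S - 12 S^{2}}{S + \frac{-8 + S}{2 + S}}$ ($G{\left(S \right)} = \frac{S - 4 S \left(S + 2 S\right)}{S + \frac{-8 + S}{2 + S}} = \frac{S - 4 S 3 S}{S + \frac{-8 + S}{2 + S}} = \frac{S - 12 S^{2}}{S + \frac{-8 + S}{2 + S}}$)
$G{\left(9 \right)} - 30498 = \frac{9 \left(1 - 108\right) \left(2 + 9\right)}{-8 + 9 + 9 \left(2 + 9\right)} - 30498 = 9 \frac{1}{-8 + 9 + 9 \cdot 11} \left(1 - 108\right) 11 - 30498 = 9 \frac{1}{-8 + 9 + 99} \left(-107\right) 11 - 30498 = 9 \cdot \frac{1}{100} \left(-107\right) 11 - 30498 = - \frac{10593}{100} - 30498 = - \frac{3060393}{100}$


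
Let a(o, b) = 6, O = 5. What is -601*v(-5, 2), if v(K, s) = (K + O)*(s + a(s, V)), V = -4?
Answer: 0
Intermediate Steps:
v(K, s) = (5 + K)*(6 + s) (v(K, s) = (K + 5)*(s + 6) = (5 + K)*(6 + s))
-601*v(-5, 2) = -601*(30 + 5*2 + 6*(-5) - 5*2) = -601*(30 + 10 - 30 - 10) = -601*0 = 0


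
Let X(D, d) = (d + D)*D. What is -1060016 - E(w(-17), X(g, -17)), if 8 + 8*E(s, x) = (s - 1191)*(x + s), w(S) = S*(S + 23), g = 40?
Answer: -3711223/4 ≈ -9.2781e+5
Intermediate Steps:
w(S) = S*(23 + S)
X(D, d) = D*(D + d) (X(D, d) = (D + d)*D = D*(D + d))
E(s, x) = -1 + (-1191 + s)*(s + x)/8 (E(s, x) = -1 + ((s - 1191)*(x + s))/8 = -1 + ((-1191 + s)*(s + x))/8 = -1 + (-1191 + s)*(s + x)/8)
-1060016 - E(w(-17), X(g, -17)) = -1060016 - (-1 - (-20247)*(23 - 17)/8 - 5955*(40 - 17) + (-17*(23 - 17))²/8 + (-17*(23 - 17))*(40*(40 - 17))/8) = -1060016 - (-1 - (-20247)*6/8 - 5955*23 + (-17*6)²/8 + (-17*6)*(40*23)/8) = -1060016 - (-1 - 1191/8*(-102) - 1191/8*920 + (⅛)*(-102)² + (⅛)*(-102)*920) = -1060016 - (-1 + 60741/4 - 136965 + (⅛)*10404 - 11730) = -1060016 - (-1 + 60741/4 - 136965 + 2601/2 - 11730) = -1060016 - 1*(-528841/4) = -1060016 + 528841/4 = -3711223/4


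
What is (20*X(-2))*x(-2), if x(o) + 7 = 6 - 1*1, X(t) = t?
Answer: 80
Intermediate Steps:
x(o) = -2 (x(o) = -7 + (6 - 1*1) = -7 + (6 - 1) = -7 + 5 = -2)
(20*X(-2))*x(-2) = (20*(-2))*(-2) = -40*(-2) = 80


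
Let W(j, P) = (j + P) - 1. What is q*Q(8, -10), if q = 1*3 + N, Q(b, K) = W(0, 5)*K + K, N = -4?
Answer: 50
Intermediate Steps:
W(j, P) = -1 + P + j (W(j, P) = (P + j) - 1 = -1 + P + j)
Q(b, K) = 5*K (Q(b, K) = (-1 + 5 + 0)*K + K = 4*K + K = 5*K)
q = -1 (q = 1*3 - 4 = 3 - 4 = -1)
q*Q(8, -10) = -5*(-10) = -1*(-50) = 50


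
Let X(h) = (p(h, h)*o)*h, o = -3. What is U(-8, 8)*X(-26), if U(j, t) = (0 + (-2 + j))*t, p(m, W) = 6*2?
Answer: -74880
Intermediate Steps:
p(m, W) = 12
X(h) = -36*h (X(h) = (12*(-3))*h = -36*h)
U(j, t) = t*(-2 + j) (U(j, t) = (-2 + j)*t = t*(-2 + j))
U(-8, 8)*X(-26) = (8*(-2 - 8))*(-36*(-26)) = (8*(-10))*936 = -80*936 = -74880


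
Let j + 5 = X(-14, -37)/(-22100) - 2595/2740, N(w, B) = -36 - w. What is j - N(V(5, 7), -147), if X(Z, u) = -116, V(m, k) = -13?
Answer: 51647017/3027700 ≈ 17.058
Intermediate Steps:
j = -17990083/3027700 (j = -5 + (-116/(-22100) - 2595/2740) = -5 + (-116*(-1/22100) - 2595*1/2740) = -5 + (29/5525 - 519/548) = -5 - 2851583/3027700 = -17990083/3027700 ≈ -5.9418)
j - N(V(5, 7), -147) = -17990083/3027700 - (-36 - 1*(-13)) = -17990083/3027700 - (-36 + 13) = -17990083/3027700 - 1*(-23) = -17990083/3027700 + 23 = 51647017/3027700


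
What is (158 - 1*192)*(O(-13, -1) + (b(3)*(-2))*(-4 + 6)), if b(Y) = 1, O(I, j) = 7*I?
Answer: 3230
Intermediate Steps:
(158 - 1*192)*(O(-13, -1) + (b(3)*(-2))*(-4 + 6)) = (158 - 1*192)*(7*(-13) + (1*(-2))*(-4 + 6)) = (158 - 192)*(-91 - 2*2) = -34*(-91 - 4) = -34*(-95) = 3230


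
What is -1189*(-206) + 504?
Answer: 245438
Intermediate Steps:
-1189*(-206) + 504 = 244934 + 504 = 245438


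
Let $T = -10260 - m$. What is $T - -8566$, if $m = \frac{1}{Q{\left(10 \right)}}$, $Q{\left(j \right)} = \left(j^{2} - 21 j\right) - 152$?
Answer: $- \frac{443827}{262} \approx -1694.0$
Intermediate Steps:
$Q{\left(j \right)} = -152 + j^{2} - 21 j$
$m = - \frac{1}{262}$ ($m = \frac{1}{-152 + 10^{2} - 210} = \frac{1}{-152 + 100 - 210} = \frac{1}{-262} = - \frac{1}{262} \approx -0.0038168$)
$T = - \frac{2688119}{262}$ ($T = -10260 - - \frac{1}{262} = -10260 + \frac{1}{262} = - \frac{2688119}{262} \approx -10260.0$)
$T - -8566 = - \frac{2688119}{262} - -8566 = - \frac{2688119}{262} + 8566 = - \frac{443827}{262}$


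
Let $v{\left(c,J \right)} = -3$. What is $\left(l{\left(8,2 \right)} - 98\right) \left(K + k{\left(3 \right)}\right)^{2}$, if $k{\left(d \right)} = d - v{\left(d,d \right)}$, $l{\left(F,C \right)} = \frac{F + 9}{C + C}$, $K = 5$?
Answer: $- \frac{45375}{4} \approx -11344.0$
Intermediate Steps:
$l{\left(F,C \right)} = \frac{9 + F}{2 C}$
$k{\left(d \right)} = 3 + d$ ($k{\left(d \right)} = d - -3 = d + 3 = 3 + d$)
$\left(l{\left(8,2 \right)} - 98\right) \left(K + k{\left(3 \right)}\right)^{2} = \left(\frac{9 + 8}{2 \cdot 2} - 98\right) \left(5 + \left(3 + 3\right)\right)^{2} = \left(\frac{1}{2} \cdot \frac{1}{2} \cdot 17 - 98\right) \left(5 + 6\right)^{2} = \left(\frac{17}{4} - 98\right) 11^{2} = \left(- \frac{375}{4}\right) 121 = - \frac{45375}{4}$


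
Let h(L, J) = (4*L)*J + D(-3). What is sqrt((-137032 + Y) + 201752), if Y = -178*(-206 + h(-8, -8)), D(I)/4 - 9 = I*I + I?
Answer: 2*sqrt(11285) ≈ 212.46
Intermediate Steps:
D(I) = 36 + 4*I + 4*I**2 (D(I) = 36 + 4*(I*I + I) = 36 + 4*(I**2 + I) = 36 + 4*(I + I**2) = 36 + (4*I + 4*I**2) = 36 + 4*I + 4*I**2)
h(L, J) = 60 + 4*J*L (h(L, J) = (4*L)*J + (36 + 4*(-3) + 4*(-3)**2) = 4*J*L + (36 - 12 + 4*9) = 4*J*L + (36 - 12 + 36) = 4*J*L + 60 = 60 + 4*J*L)
Y = -19580 (Y = -178*(-206 + (60 + 4*(-8)*(-8))) = -178*(-206 + (60 + 256)) = -178*(-206 + 316) = -178*110 = -19580)
sqrt((-137032 + Y) + 201752) = sqrt((-137032 - 19580) + 201752) = sqrt(-156612 + 201752) = sqrt(45140) = 2*sqrt(11285)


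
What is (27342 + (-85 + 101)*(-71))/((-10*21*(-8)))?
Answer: 13103/840 ≈ 15.599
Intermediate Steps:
(27342 + (-85 + 101)*(-71))/((-10*21*(-8))) = (27342 + 16*(-71))/((-210*(-8))) = (27342 - 1136)/1680 = 26206*(1/1680) = 13103/840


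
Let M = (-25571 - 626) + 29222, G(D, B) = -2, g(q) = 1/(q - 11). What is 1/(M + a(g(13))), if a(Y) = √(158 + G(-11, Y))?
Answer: 3025/9150469 - 2*√39/9150469 ≈ 0.00032922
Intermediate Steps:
g(q) = 1/(-11 + q)
M = 3025 (M = -26197 + 29222 = 3025)
a(Y) = 2*√39 (a(Y) = √(158 - 2) = √156 = 2*√39)
1/(M + a(g(13))) = 1/(3025 + 2*√39)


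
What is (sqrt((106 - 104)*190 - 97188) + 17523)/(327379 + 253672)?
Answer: 17523/581051 + 2*I*sqrt(24202)/581051 ≈ 0.030157 + 0.00053548*I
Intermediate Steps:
(sqrt((106 - 104)*190 - 97188) + 17523)/(327379 + 253672) = (sqrt(2*190 - 97188) + 17523)/581051 = (sqrt(380 - 97188) + 17523)*(1/581051) = (sqrt(-96808) + 17523)*(1/581051) = (2*I*sqrt(24202) + 17523)*(1/581051) = (17523 + 2*I*sqrt(24202))*(1/581051) = 17523/581051 + 2*I*sqrt(24202)/581051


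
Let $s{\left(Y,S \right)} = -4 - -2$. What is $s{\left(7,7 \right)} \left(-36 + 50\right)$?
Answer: $-28$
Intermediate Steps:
$s{\left(Y,S \right)} = -2$ ($s{\left(Y,S \right)} = -4 + 2 = -2$)
$s{\left(7,7 \right)} \left(-36 + 50\right) = - 2 \left(-36 + 50\right) = \left(-2\right) 14 = -28$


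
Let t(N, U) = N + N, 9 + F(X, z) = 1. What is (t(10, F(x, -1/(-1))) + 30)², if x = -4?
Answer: 2500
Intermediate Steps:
F(X, z) = -8 (F(X, z) = -9 + 1 = -8)
t(N, U) = 2*N
(t(10, F(x, -1/(-1))) + 30)² = (2*10 + 30)² = (20 + 30)² = 50² = 2500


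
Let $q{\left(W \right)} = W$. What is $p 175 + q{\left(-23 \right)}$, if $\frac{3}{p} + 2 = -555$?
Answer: $- \frac{13336}{557} \approx -23.943$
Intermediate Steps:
$p = - \frac{3}{557}$ ($p = \frac{3}{-2 - 555} = \frac{3}{-557} = 3 \left(- \frac{1}{557}\right) = - \frac{3}{557} \approx -0.005386$)
$p 175 + q{\left(-23 \right)} = \left(- \frac{3}{557}\right) 175 - 23 = - \frac{525}{557} - 23 = - \frac{13336}{557}$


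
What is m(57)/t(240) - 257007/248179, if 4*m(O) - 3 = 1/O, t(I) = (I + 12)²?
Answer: -930284762399/898340475312 ≈ -1.0356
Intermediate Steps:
t(I) = (12 + I)²
m(O) = ¾ + 1/(4*O)
m(57)/t(240) - 257007/248179 = ((¼)*(1 + 3*57)/57)/((12 + 240)²) - 257007/248179 = ((¼)*(1/57)*(1 + 171))/(252²) - 257007*1/248179 = ((¼)*(1/57)*172)/63504 - 257007/248179 = (43/57)*(1/63504) - 257007/248179 = 43/3619728 - 257007/248179 = -930284762399/898340475312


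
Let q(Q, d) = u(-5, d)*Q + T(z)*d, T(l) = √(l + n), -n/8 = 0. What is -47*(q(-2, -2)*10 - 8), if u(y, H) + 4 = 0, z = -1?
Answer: -3384 + 940*I ≈ -3384.0 + 940.0*I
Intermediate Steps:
n = 0 (n = -8*0 = 0)
u(y, H) = -4 (u(y, H) = -4 + 0 = -4)
T(l) = √l (T(l) = √(l + 0) = √l)
q(Q, d) = -4*Q + I*d (q(Q, d) = -4*Q + √(-1)*d = -4*Q + I*d)
-47*(q(-2, -2)*10 - 8) = -47*((-4*(-2) + I*(-2))*10 - 8) = -47*((8 - 2*I)*10 - 8) = -47*((80 - 20*I) - 8) = -47*(72 - 20*I) = -3384 + 940*I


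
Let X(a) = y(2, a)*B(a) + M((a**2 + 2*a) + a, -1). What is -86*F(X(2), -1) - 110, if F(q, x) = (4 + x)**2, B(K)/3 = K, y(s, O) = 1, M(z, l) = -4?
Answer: -884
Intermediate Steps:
B(K) = 3*K
X(a) = -4 + 3*a (X(a) = 1*(3*a) - 4 = 3*a - 4 = -4 + 3*a)
-86*F(X(2), -1) - 110 = -86*(4 - 1)**2 - 110 = -86*3**2 - 110 = -86*9 - 110 = -774 - 110 = -884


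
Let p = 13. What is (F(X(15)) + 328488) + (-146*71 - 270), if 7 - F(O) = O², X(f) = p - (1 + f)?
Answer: 317850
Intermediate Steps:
X(f) = 12 - f (X(f) = 13 - (1 + f) = 13 + (-1 - f) = 12 - f)
F(O) = 7 - O²
(F(X(15)) + 328488) + (-146*71 - 270) = ((7 - (12 - 1*15)²) + 328488) + (-146*71 - 270) = ((7 - (12 - 15)²) + 328488) + (-10366 - 270) = ((7 - 1*(-3)²) + 328488) - 10636 = ((7 - 1*9) + 328488) - 10636 = ((7 - 9) + 328488) - 10636 = (-2 + 328488) - 10636 = 328486 - 10636 = 317850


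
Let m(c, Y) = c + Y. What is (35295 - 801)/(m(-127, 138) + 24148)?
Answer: 11498/8053 ≈ 1.4278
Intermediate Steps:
m(c, Y) = Y + c
(35295 - 801)/(m(-127, 138) + 24148) = (35295 - 801)/((138 - 127) + 24148) = 34494/(11 + 24148) = 34494/24159 = 34494*(1/24159) = 11498/8053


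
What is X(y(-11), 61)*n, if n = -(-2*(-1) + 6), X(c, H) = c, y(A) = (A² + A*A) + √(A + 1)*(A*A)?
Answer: -1936 - 968*I*√10 ≈ -1936.0 - 3061.1*I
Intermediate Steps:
y(A) = 2*A² + A²*√(1 + A) (y(A) = (A² + A²) + √(1 + A)*A² = 2*A² + A²*√(1 + A))
n = -8 (n = -(2 + 6) = -1*8 = -8)
X(y(-11), 61)*n = ((-11)²*(2 + √(1 - 11)))*(-8) = (121*(2 + √(-10)))*(-8) = (121*(2 + I*√10))*(-8) = (242 + 121*I*√10)*(-8) = -1936 - 968*I*√10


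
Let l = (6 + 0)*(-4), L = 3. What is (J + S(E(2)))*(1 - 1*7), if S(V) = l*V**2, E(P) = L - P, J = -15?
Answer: 234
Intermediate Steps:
E(P) = 3 - P
l = -24 (l = 6*(-4) = -24)
S(V) = -24*V**2
(J + S(E(2)))*(1 - 1*7) = (-15 - 24*(3 - 1*2)**2)*(1 - 1*7) = (-15 - 24*(3 - 2)**2)*(1 - 7) = (-15 - 24*1**2)*(-6) = (-15 - 24*1)*(-6) = (-15 - 24)*(-6) = -39*(-6) = 234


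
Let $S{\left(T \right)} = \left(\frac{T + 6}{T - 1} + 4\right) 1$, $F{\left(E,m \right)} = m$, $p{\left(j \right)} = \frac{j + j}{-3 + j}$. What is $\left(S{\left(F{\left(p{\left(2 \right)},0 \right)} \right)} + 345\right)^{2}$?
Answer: $117649$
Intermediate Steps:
$p{\left(j \right)} = \frac{2 j}{-3 + j}$
$S{\left(T \right)} = 4 + \frac{6 + T}{-1 + T}$ ($S{\left(T \right)} = \left(\frac{6 + T}{-1 + T} + 4\right) 1 = \left(4 + \frac{6 + T}{-1 + T}\right) 1 = 4 + \frac{6 + T}{-1 + T}$)
$\left(S{\left(F{\left(p{\left(2 \right)},0 \right)} \right)} + 345\right)^{2} = \left(\frac{2 + 5 \cdot 0}{-1 + 0} + 345\right)^{2} = \left(\frac{2 + 0}{-1} + 345\right)^{2} = \left(\left(-1\right) 2 + 345\right)^{2} = \left(-2 + 345\right)^{2} = 343^{2} = 117649$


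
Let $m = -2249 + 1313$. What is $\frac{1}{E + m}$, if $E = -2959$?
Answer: $- \frac{1}{3895} \approx -0.00025674$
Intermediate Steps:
$m = -936$
$\frac{1}{E + m} = \frac{1}{-2959 - 936} = \frac{1}{-3895} = - \frac{1}{3895}$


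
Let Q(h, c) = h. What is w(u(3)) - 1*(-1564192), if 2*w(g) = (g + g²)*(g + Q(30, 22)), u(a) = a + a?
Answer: 1564948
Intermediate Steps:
u(a) = 2*a
w(g) = (30 + g)*(g + g²)/2 (w(g) = ((g + g²)*(g + 30))/2 = ((g + g²)*(30 + g))/2 = ((30 + g)*(g + g²))/2 = (30 + g)*(g + g²)/2)
w(u(3)) - 1*(-1564192) = (2*3)*(30 + (2*3)² + 31*(2*3))/2 - 1*(-1564192) = (½)*6*(30 + 6² + 31*6) + 1564192 = (½)*6*(30 + 36 + 186) + 1564192 = (½)*6*252 + 1564192 = 756 + 1564192 = 1564948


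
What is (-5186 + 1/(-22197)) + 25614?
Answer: 453440315/22197 ≈ 20428.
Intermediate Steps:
(-5186 + 1/(-22197)) + 25614 = (-5186 - 1/22197) + 25614 = -115113643/22197 + 25614 = 453440315/22197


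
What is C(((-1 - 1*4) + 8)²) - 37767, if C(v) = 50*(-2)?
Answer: -37867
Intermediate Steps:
C(v) = -100
C(((-1 - 1*4) + 8)²) - 37767 = -100 - 37767 = -37867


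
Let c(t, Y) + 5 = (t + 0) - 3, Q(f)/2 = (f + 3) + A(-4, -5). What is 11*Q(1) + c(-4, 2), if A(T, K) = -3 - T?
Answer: 98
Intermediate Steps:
Q(f) = 8 + 2*f (Q(f) = 2*((f + 3) + (-3 - 1*(-4))) = 2*((3 + f) + (-3 + 4)) = 2*((3 + f) + 1) = 2*(4 + f) = 8 + 2*f)
c(t, Y) = -8 + t (c(t, Y) = -5 + ((t + 0) - 3) = -5 + (t - 3) = -5 + (-3 + t) = -8 + t)
11*Q(1) + c(-4, 2) = 11*(8 + 2*1) + (-8 - 4) = 11*(8 + 2) - 12 = 11*10 - 12 = 110 - 12 = 98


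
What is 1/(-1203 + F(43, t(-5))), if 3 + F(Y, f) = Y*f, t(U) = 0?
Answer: -1/1206 ≈ -0.00082919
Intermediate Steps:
F(Y, f) = -3 + Y*f
1/(-1203 + F(43, t(-5))) = 1/(-1203 + (-3 + 43*0)) = 1/(-1203 + (-3 + 0)) = 1/(-1203 - 3) = 1/(-1206) = -1/1206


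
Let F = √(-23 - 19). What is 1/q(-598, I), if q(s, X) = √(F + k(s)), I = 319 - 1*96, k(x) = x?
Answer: (-598 + I*√42)^(-½) ≈ 0.0002216 - 0.040891*I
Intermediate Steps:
I = 223 (I = 319 - 96 = 223)
F = I*√42 (F = √(-42) = I*√42 ≈ 6.4807*I)
q(s, X) = √(s + I*√42) (q(s, X) = √(I*√42 + s) = √(s + I*√42))
1/q(-598, I) = 1/(√(-598 + I*√42)) = (-598 + I*√42)^(-½)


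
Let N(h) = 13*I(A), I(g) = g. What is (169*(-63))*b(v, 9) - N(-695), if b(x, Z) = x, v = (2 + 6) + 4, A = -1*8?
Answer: -127660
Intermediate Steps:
A = -8
v = 12 (v = 8 + 4 = 12)
N(h) = -104 (N(h) = 13*(-8) = -104)
(169*(-63))*b(v, 9) - N(-695) = (169*(-63))*12 - 1*(-104) = -10647*12 + 104 = -127764 + 104 = -127660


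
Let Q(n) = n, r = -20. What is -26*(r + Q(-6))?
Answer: 676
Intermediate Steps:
-26*(r + Q(-6)) = -26*(-20 - 6) = -26*(-26) = 676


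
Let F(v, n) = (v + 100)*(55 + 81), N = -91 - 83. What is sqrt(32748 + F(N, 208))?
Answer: 2*sqrt(5671) ≈ 150.61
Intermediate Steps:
N = -174
F(v, n) = 13600 + 136*v (F(v, n) = (100 + v)*136 = 13600 + 136*v)
sqrt(32748 + F(N, 208)) = sqrt(32748 + (13600 + 136*(-174))) = sqrt(32748 + (13600 - 23664)) = sqrt(32748 - 10064) = sqrt(22684) = 2*sqrt(5671)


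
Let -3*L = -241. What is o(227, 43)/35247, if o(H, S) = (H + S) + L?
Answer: 1051/105741 ≈ 0.0099394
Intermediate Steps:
L = 241/3 (L = -1/3*(-241) = 241/3 ≈ 80.333)
o(H, S) = 241/3 + H + S (o(H, S) = (H + S) + 241/3 = 241/3 + H + S)
o(227, 43)/35247 = (241/3 + 227 + 43)/35247 = (1051/3)*(1/35247) = 1051/105741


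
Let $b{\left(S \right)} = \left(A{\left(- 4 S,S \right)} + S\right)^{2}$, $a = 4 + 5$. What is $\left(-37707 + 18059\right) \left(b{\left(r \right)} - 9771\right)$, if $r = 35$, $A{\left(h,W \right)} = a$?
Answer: $153942080$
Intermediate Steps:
$a = 9$
$A{\left(h,W \right)} = 9$
$b{\left(S \right)} = \left(9 + S\right)^{2}$
$\left(-37707 + 18059\right) \left(b{\left(r \right)} - 9771\right) = \left(-37707 + 18059\right) \left(\left(9 + 35\right)^{2} - 9771\right) = - 19648 \left(44^{2} - 9771\right) = - 19648 \left(1936 - 9771\right) = \left(-19648\right) \left(-7835\right) = 153942080$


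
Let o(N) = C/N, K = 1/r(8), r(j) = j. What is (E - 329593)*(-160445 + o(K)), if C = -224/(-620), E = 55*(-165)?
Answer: 8422174302036/155 ≈ 5.4337e+10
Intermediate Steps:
E = -9075
C = 56/155 (C = -224*(-1/620) = 56/155 ≈ 0.36129)
K = 1/8 ≈ 0.12500
o(N) = 56/(155*N)
(E - 329593)*(-160445 + o(K)) = (-9075 - 329593)*(-160445 + 56/(155*(1/8))) = -338668*(-160445 + (56/155)*8) = -338668*(-160445 + 448/155) = -338668*(-24868527/155) = 8422174302036/155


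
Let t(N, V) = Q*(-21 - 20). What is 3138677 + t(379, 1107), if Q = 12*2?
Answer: 3137693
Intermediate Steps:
Q = 24
t(N, V) = -984 (t(N, V) = 24*(-21 - 20) = 24*(-41) = -984)
3138677 + t(379, 1107) = 3138677 - 984 = 3137693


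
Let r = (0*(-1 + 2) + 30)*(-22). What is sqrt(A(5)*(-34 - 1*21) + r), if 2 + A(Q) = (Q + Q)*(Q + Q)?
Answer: 55*I*sqrt(2) ≈ 77.782*I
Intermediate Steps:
A(Q) = -2 + 4*Q**2 (A(Q) = -2 + (Q + Q)*(Q + Q) = -2 + (2*Q)*(2*Q) = -2 + 4*Q**2)
r = -660 (r = (0*1 + 30)*(-22) = (0 + 30)*(-22) = 30*(-22) = -660)
sqrt(A(5)*(-34 - 1*21) + r) = sqrt((-2 + 4*5**2)*(-34 - 1*21) - 660) = sqrt((-2 + 4*25)*(-34 - 21) - 660) = sqrt((-2 + 100)*(-55) - 660) = sqrt(98*(-55) - 660) = sqrt(-5390 - 660) = sqrt(-6050) = 55*I*sqrt(2)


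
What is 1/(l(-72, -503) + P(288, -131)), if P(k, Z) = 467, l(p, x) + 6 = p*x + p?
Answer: 1/36605 ≈ 2.7319e-5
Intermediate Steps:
l(p, x) = -6 + p + p*x (l(p, x) = -6 + (p*x + p) = -6 + (p + p*x) = -6 + p + p*x)
1/(l(-72, -503) + P(288, -131)) = 1/((-6 - 72 - 72*(-503)) + 467) = 1/((-6 - 72 + 36216) + 467) = 1/(36138 + 467) = 1/36605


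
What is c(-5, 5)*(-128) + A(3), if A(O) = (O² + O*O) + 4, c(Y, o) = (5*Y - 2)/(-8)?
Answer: -410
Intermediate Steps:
c(Y, o) = ¼ - 5*Y/8 (c(Y, o) = (-2 + 5*Y)*(-⅛) = ¼ - 5*Y/8)
A(O) = 4 + 2*O² (A(O) = (O² + O²) + 4 = 2*O² + 4 = 4 + 2*O²)
c(-5, 5)*(-128) + A(3) = (¼ - 5/8*(-5))*(-128) + (4 + 2*3²) = (¼ + 25/8)*(-128) + (4 + 2*9) = (27/8)*(-128) + (4 + 18) = -432 + 22 = -410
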